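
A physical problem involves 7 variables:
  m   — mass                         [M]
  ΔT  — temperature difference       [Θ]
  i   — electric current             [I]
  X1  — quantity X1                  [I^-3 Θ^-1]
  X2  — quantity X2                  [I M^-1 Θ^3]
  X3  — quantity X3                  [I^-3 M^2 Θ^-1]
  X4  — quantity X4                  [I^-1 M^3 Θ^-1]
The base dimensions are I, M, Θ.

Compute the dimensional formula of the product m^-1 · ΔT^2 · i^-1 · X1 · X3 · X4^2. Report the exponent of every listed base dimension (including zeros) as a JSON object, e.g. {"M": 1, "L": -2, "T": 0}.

Dimensional matrix (I×M×Θ by m×ΔT×i×X1×X2×X3×X4):
  I: [ 0  0  1 -3  1 -3 -1]
  M: [ 1  0  0  0 -1  2  3]
  Θ: [ 0  1  0 -1  3 -1 -1]
  [I]: (-1)·0+(2)·0+(-1)·1+(1)·-3+(1)·-3+(2)·-1 = -9
  [M]: (-1)·1+(2)·0+(-1)·0+(1)·0+(1)·2+(2)·3 = 7
  [Θ]: (-1)·0+(2)·1+(-1)·0+(1)·-1+(1)·-1+(2)·-1 = -2
⇒ I^-9 M^7 Θ^-2

{"I": -9, "M": 7, "Θ": -2}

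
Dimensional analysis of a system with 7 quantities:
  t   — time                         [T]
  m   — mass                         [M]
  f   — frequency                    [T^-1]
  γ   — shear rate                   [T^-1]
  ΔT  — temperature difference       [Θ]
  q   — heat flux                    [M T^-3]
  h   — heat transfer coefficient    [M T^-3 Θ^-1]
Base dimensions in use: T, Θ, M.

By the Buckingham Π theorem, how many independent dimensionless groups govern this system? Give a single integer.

4

Exponent matrix [T,Θ,M] × [t,m,f,γ,ΔT,q,h]:
  T: [ 1  0 -1 -1  0 -3 -3]
  Θ: [ 0  0  0  0  1  0 -1]
  M: [ 0  1  0  0  0  1  1]
Row reduction gives pivot columns t,m,ΔT; rank = 3
n=7, r=3 ⇒ 4 dimensionless groups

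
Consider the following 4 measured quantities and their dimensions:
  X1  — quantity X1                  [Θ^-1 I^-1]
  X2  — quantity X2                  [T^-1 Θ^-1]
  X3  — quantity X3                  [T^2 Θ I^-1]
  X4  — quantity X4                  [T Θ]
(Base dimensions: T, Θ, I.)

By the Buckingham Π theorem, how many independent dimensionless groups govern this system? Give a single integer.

2

Dimensional matrix (T×Θ×I by X1×X2×X3×X4):
  T: [ 0 -1  2  1]
  Θ: [-1 -1  1  1]
  I: [-1  0 -1  0]
Row reduction gives pivot columns X1,X2; rank = 2
4 vars − rank 2 = 2 Π groups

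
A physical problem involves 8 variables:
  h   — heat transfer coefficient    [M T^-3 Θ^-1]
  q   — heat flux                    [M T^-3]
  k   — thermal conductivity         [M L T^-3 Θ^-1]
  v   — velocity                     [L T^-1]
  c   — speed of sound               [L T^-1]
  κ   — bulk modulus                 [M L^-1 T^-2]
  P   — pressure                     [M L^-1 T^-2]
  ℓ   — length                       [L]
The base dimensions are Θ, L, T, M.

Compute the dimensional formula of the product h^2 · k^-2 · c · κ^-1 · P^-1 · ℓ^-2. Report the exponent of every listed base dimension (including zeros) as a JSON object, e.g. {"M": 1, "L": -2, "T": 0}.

Dimensional matrix (Θ×L×T×M by h×q×k×v×c×κ×P×ℓ):
  Θ: [-1  0 -1  0  0  0  0  0]
  L: [ 0  0  1  1  1 -1 -1  1]
  T: [-3 -3 -3 -1 -1 -2 -2  0]
  M: [ 1  1  1  0  0  1  1  0]
  [Θ]: (2)·-1+(-2)·-1+(1)·0+(-1)·0+(-1)·0+(-2)·0 = 0
  [L]: (2)·0+(-2)·1+(1)·1+(-1)·-1+(-1)·-1+(-2)·1 = -1
  [T]: (2)·-3+(-2)·-3+(1)·-1+(-1)·-2+(-1)·-2+(-2)·0 = 3
  [M]: (2)·1+(-2)·1+(1)·0+(-1)·1+(-1)·1+(-2)·0 = -2
⇒ L^-1 T^3 M^-2

{"Θ": 0, "L": -1, "T": 3, "M": -2}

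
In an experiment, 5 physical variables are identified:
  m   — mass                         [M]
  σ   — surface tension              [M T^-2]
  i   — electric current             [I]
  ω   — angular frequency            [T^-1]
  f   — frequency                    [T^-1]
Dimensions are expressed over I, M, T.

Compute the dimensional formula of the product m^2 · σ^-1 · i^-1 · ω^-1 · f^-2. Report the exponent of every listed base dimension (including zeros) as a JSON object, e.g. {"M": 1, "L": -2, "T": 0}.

Write exponents as rows I,M,T / cols m,σ,i,ω,f:
  I: [ 0  0  1  0  0]
  M: [ 1  1  0  0  0]
  T: [ 0 -2  0 -1 -1]
  [I]: (2)·0+(-1)·0+(-1)·1+(-1)·0+(-2)·0 = -1
  [M]: (2)·1+(-1)·1+(-1)·0+(-1)·0+(-2)·0 = 1
  [T]: (2)·0+(-1)·-2+(-1)·0+(-1)·-1+(-2)·-1 = 5
⇒ I^-1 M T^5

{"I": -1, "M": 1, "T": 5}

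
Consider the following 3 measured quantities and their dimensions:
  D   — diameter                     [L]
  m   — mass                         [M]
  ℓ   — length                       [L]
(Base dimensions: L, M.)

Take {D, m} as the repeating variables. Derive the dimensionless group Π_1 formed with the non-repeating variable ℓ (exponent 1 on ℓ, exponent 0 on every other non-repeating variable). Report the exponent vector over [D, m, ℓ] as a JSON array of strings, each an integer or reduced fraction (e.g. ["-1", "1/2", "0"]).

["-1", "0", "1"]

Dimensional matrix (L×M by D×m×ℓ):
  L: [ 1  0  1]
  M: [ 0  1  0]
Echelon form has 2 nonzero rows (pivots: D,m)
Repeat: D,m; free: ℓ
RREF:
  r0: [   1    0    1]
  r1: [   0    1    0]
Fix exponent of ℓ at 1; solve each RREF row for its pivot's exponent:
  r0: exp(D) + (1)·1 = 0 ⇒ exp(D) = -1
  r1: exp(m) + (0)·1 = 0 ⇒ exp(m) = 0
Π_1 = D^-1 · ℓ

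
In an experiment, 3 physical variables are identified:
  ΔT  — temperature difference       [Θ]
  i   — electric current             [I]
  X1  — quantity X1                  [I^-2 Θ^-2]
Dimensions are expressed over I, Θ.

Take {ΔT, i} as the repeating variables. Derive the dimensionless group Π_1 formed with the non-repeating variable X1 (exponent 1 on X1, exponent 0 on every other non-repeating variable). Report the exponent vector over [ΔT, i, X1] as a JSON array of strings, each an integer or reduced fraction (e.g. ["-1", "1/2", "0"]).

["2", "2", "1"]

Write exponents as rows I,Θ / cols ΔT,i,X1:
  I: [ 0  1 -2]
  Θ: [ 1  0 -2]
Row reduction gives pivot columns ΔT,i; rank = 2
Repeat: ΔT,i; free: X1
RREF:
  r0: [   1    0   -2]
  r1: [   0    1   -2]
Fix exponent of X1 at 1; solve each RREF row for its pivot's exponent:
  r0: exp(ΔT) + (-2)·1 = 0 ⇒ exp(ΔT) = 2
  r1: exp(i) + (-2)·1 = 0 ⇒ exp(i) = 2
Π_1 = ΔT^2 · i^2 · X1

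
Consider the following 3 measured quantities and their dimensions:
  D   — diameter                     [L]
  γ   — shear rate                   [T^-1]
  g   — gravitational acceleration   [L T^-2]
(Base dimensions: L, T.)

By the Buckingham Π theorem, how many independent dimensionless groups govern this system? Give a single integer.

Exponent matrix [L,T] × [D,γ,g]:
  L: [ 1  0  1]
  T: [ 0 -1 -2]
Row reduction gives pivot columns D,γ; rank = 2
3 vars − rank 2 = 1 Π group

1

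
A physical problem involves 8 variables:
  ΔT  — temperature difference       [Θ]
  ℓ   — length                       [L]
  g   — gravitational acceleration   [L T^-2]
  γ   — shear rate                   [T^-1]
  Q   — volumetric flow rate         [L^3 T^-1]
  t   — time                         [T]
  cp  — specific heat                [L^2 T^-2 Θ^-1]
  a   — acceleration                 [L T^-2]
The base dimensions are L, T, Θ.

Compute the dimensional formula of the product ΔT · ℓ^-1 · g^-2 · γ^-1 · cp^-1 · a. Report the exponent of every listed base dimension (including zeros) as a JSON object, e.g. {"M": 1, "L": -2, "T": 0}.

Write exponents as rows L,T,Θ / cols ΔT,ℓ,g,γ,Q,t,cp,a:
  L: [ 0  1  1  0  3  0  2  1]
  T: [ 0  0 -2 -1 -1  1 -2 -2]
  Θ: [ 1  0  0  0  0  0 -1  0]
  [L]: (1)·0+(-1)·1+(-2)·1+(-1)·0+(-1)·2+(1)·1 = -4
  [T]: (1)·0+(-1)·0+(-2)·-2+(-1)·-1+(-1)·-2+(1)·-2 = 5
  [Θ]: (1)·1+(-1)·0+(-2)·0+(-1)·0+(-1)·-1+(1)·0 = 2
⇒ L^-4 T^5 Θ^2

{"L": -4, "T": 5, "Θ": 2}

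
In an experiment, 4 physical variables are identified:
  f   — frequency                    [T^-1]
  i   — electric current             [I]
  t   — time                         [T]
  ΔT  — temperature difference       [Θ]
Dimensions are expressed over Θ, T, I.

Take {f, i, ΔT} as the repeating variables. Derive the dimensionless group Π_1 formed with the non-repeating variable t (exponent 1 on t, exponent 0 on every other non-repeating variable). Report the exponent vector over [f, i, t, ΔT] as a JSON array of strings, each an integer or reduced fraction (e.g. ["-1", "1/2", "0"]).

["1", "0", "1", "0"]

Write exponents as rows Θ,T,I / cols f,i,t,ΔT:
  Θ: [ 0  0  0  1]
  T: [-1  0  1  0]
  I: [ 0  1  0  0]
Row reduction gives pivot columns f,i,ΔT; rank = 3
Repeat: f,i,ΔT; free: t
RREF:
  r0: [   1    0   -1    0]
  r1: [   0    1    0    0]
  r2: [   0    0    0    1]
Fix exponent of t at 1; solve each RREF row for its pivot's exponent:
  r0: exp(f) + (-1)·1 = 0 ⇒ exp(f) = 1
  r1: exp(i) + (0)·1 = 0 ⇒ exp(i) = 0
  r2: exp(ΔT) + (0)·1 = 0 ⇒ exp(ΔT) = 0
Π_1 = f · t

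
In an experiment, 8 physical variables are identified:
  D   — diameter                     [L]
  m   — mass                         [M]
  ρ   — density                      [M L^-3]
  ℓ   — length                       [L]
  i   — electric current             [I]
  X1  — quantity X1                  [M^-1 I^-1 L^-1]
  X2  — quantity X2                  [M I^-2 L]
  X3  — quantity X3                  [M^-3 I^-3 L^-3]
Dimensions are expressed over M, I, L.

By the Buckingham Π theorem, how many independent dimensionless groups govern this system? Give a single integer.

Dimensional matrix (M×I×L by D×m×ρ×ℓ×i×X1×X2×X3):
  M: [ 0  1  1  0  0 -1  1 -3]
  I: [ 0  0  0  0  1 -1 -2 -3]
  L: [ 1  0 -3  1  0 -1  1 -3]
Row reduction gives pivot columns D,m,i; rank = 3
8 vars − rank 3 = 5 Π groups

5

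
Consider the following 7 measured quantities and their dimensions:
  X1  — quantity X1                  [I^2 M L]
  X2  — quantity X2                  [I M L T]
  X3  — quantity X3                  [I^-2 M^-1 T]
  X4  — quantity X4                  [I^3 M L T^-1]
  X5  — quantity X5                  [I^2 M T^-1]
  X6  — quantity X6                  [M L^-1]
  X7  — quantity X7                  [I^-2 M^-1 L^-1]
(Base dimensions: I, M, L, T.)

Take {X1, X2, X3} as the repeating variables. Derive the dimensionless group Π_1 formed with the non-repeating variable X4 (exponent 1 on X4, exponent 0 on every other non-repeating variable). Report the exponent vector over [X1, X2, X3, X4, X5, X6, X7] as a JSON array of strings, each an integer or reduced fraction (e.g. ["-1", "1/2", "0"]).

Exponent matrix [I,M,L,T] × [X1,X2,X3,X4,X5,X6,X7]:
  I: [ 2  1 -2  3  2  0 -2]
  M: [ 1  1 -1  1  1  1 -1]
  L: [ 1  1  0  1  0 -1 -1]
  T: [ 0  1  1 -1 -1  0  0]
Row reduction gives pivot columns X1,X2,X3; rank = 3
Pivot set = {X1,X2,X3}, free = {X4,X5,X6,X7}
RREF:
  r0: [   1    0    0    2    0   -3   -1]
  r1: [   0    1    0   -1    0    2    0]
  r2: [   0    0    1    0   -1   -2    0]
  r3: [   0    0    0    0    0    0    0]
Fix exponent of X4 at 1, X5 at 0, X6 at 0, X7 at 0; solve each RREF row for its pivot's exponent:
  r0: exp(X1) + (2)·1 = 0 ⇒ exp(X1) = -2
  r1: exp(X2) + (-1)·1 = 0 ⇒ exp(X2) = 1
  r2: exp(X3) + (0)·1 = 0 ⇒ exp(X3) = 0
Π_1 = X1^-2 · X2 · X4

["-2", "1", "0", "1", "0", "0", "0"]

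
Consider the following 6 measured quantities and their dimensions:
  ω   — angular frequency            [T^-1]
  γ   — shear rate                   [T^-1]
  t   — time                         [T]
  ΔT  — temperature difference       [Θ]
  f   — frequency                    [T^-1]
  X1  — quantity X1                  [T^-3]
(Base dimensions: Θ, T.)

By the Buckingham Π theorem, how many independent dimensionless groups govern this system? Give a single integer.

Exponent matrix [Θ,T] × [ω,γ,t,ΔT,f,X1]:
  Θ: [ 0  0  0  1  0  0]
  T: [-1 -1  1  0 -1 -3]
Echelon form has 2 nonzero rows (pivots: ω,ΔT)
n=6, r=2 ⇒ 4 dimensionless groups

4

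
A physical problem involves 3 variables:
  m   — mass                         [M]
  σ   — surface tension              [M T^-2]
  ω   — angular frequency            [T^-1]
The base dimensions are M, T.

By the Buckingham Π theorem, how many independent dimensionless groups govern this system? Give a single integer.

Exponent matrix [M,T] × [m,σ,ω]:
  M: [ 1  1  0]
  T: [ 0 -2 -1]
Echelon form has 2 nonzero rows (pivots: m,σ)
n=3, r=2 ⇒ 1 dimensionless group

1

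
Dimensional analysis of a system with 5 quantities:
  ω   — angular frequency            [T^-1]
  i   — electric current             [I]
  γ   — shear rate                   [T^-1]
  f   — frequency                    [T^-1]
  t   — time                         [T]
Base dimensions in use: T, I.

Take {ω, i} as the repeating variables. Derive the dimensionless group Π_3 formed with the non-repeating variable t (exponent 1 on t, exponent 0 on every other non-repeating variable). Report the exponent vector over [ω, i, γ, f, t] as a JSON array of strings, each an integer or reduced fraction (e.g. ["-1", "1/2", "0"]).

["1", "0", "0", "0", "1"]

Write exponents as rows T,I / cols ω,i,γ,f,t:
  T: [-1  0 -1 -1  1]
  I: [ 0  1  0  0  0]
Row reduction gives pivot columns ω,i; rank = 2
Pivot set = {ω,i}, free = {γ,f,t}
RREF:
  r0: [   1    0    1    1   -1]
  r1: [   0    1    0    0    0]
Fix exponent of t at 1, γ at 0, f at 0; solve each RREF row for its pivot's exponent:
  r0: exp(ω) + (-1)·1 = 0 ⇒ exp(ω) = 1
  r1: exp(i) + (0)·1 = 0 ⇒ exp(i) = 0
Π_3 = ω · t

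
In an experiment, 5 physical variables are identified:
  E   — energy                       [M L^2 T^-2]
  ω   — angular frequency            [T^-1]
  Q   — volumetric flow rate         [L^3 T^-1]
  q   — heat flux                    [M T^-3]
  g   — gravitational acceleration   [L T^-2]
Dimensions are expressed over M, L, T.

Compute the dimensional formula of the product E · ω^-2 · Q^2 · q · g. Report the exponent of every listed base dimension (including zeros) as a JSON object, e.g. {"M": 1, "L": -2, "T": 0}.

Exponent matrix [M,L,T] × [E,ω,Q,q,g]:
  M: [ 1  0  0  1  0]
  L: [ 2  0  3  0  1]
  T: [-2 -1 -1 -3 -2]
  [M]: (1)·1+(-2)·0+(2)·0+(1)·1+(1)·0 = 2
  [L]: (1)·2+(-2)·0+(2)·3+(1)·0+(1)·1 = 9
  [T]: (1)·-2+(-2)·-1+(2)·-1+(1)·-3+(1)·-2 = -7
⇒ M^2 L^9 T^-7

{"M": 2, "L": 9, "T": -7}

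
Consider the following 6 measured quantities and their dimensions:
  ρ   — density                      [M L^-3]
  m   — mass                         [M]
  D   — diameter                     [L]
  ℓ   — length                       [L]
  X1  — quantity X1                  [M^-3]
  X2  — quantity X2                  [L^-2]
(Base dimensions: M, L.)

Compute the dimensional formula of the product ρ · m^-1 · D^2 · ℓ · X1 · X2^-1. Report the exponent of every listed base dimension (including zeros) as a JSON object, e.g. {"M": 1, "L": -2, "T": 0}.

{"M": -3, "L": 2}

Exponent matrix [M,L] × [ρ,m,D,ℓ,X1,X2]:
  M: [ 1  1  0  0 -3  0]
  L: [-3  0  1  1  0 -2]
  [M]: (1)·1+(-1)·1+(2)·0+(1)·0+(1)·-3+(-1)·0 = -3
  [L]: (1)·-3+(-1)·0+(2)·1+(1)·1+(1)·0+(-1)·-2 = 2
⇒ M^-3 L^2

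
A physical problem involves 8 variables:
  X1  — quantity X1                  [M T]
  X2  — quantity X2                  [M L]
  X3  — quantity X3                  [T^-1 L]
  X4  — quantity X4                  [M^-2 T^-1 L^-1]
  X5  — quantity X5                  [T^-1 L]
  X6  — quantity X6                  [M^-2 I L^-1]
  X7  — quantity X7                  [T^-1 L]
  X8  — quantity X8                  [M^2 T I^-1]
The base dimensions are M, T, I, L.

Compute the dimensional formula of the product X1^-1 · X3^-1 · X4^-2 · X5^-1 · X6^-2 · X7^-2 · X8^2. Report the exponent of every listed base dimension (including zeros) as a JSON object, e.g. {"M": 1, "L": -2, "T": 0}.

{"M": 11, "T": 7, "I": -4, "L": 0}

Dimensional matrix (M×T×I×L by X1×X2×X3×X4×X5×X6×X7×X8):
  M: [ 1  1  0 -2  0 -2  0  2]
  T: [ 1  0 -1 -1 -1  0 -1  1]
  I: [ 0  0  0  0  0  1  0 -1]
  L: [ 0  1  1 -1  1 -1  1  0]
  [M]: (-1)·1+(-1)·0+(-2)·-2+(-1)·0+(-2)·-2+(-2)·0+(2)·2 = 11
  [T]: (-1)·1+(-1)·-1+(-2)·-1+(-1)·-1+(-2)·0+(-2)·-1+(2)·1 = 7
  [I]: (-1)·0+(-1)·0+(-2)·0+(-1)·0+(-2)·1+(-2)·0+(2)·-1 = -4
  [L]: (-1)·0+(-1)·1+(-2)·-1+(-1)·1+(-2)·-1+(-2)·1+(2)·0 = 0
⇒ M^11 T^7 I^-4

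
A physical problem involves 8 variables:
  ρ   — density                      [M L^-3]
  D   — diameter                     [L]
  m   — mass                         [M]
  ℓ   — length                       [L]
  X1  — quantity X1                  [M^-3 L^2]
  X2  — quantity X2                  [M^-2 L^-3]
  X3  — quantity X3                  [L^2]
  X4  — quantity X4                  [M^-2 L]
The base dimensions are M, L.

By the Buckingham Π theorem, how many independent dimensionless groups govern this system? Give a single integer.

Dimensional matrix (M×L by ρ×D×m×ℓ×X1×X2×X3×X4):
  M: [ 1  0  1  0 -3 -2  0 -2]
  L: [-3  1  0  1  2 -3  2  1]
Row reduction gives pivot columns ρ,D; rank = 2
8 vars − rank 2 = 6 Π groups

6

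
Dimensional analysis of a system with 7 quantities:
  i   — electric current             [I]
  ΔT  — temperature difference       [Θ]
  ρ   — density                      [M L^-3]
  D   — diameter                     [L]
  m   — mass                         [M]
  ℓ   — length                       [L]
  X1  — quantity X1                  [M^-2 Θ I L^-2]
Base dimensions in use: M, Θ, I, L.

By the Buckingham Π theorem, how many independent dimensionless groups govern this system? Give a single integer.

Write exponents as rows M,Θ,I,L / cols i,ΔT,ρ,D,m,ℓ,X1:
  M: [ 0  0  1  0  1  0 -2]
  Θ: [ 0  1  0  0  0  0  1]
  I: [ 1  0  0  0  0  0  1]
  L: [ 0  0 -3  1  0  1 -2]
Echelon form has 4 nonzero rows (pivots: i,ΔT,ρ,D)
n=7, r=4 ⇒ 3 dimensionless groups

3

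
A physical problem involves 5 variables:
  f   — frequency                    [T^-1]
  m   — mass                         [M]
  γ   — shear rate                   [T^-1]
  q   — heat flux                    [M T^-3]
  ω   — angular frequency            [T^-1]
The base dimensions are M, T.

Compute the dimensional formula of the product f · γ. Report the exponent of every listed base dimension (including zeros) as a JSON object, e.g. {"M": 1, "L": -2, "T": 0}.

Exponent matrix [M,T] × [f,m,γ,q,ω]:
  M: [ 0  1  0  1  0]
  T: [-1  0 -1 -3 -1]
  [M]: (1)·0+(1)·0 = 0
  [T]: (1)·-1+(1)·-1 = -2
⇒ T^-2

{"M": 0, "T": -2}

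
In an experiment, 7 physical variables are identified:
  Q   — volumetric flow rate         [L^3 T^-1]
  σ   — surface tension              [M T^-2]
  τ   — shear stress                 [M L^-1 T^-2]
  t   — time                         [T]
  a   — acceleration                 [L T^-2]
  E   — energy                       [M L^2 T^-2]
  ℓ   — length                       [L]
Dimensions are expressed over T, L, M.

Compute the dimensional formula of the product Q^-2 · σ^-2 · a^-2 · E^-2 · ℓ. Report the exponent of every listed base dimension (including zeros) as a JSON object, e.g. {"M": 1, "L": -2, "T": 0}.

Write exponents as rows T,L,M / cols Q,σ,τ,t,a,E,ℓ:
  T: [-1 -2 -2  1 -2 -2  0]
  L: [ 3  0 -1  0  1  2  1]
  M: [ 0  1  1  0  0  1  0]
  [T]: (-2)·-1+(-2)·-2+(-2)·-2+(-2)·-2+(1)·0 = 14
  [L]: (-2)·3+(-2)·0+(-2)·1+(-2)·2+(1)·1 = -11
  [M]: (-2)·0+(-2)·1+(-2)·0+(-2)·1+(1)·0 = -4
⇒ T^14 L^-11 M^-4

{"T": 14, "L": -11, "M": -4}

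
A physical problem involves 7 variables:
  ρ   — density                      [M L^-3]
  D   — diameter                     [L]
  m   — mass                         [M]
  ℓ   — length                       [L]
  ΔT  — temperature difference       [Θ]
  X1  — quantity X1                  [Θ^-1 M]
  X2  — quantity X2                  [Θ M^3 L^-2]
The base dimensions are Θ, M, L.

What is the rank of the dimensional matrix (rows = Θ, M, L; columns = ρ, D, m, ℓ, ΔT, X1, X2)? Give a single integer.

3

Exponent matrix [Θ,M,L] × [ρ,D,m,ℓ,ΔT,X1,X2]:
  Θ: [ 0  0  0  0  1 -1  1]
  M: [ 1  0  1  0  0  1  3]
  L: [-3  1  0  1  0  0 -2]
RREF → pivots at {ρ,D,ΔT} ⇒ r = 3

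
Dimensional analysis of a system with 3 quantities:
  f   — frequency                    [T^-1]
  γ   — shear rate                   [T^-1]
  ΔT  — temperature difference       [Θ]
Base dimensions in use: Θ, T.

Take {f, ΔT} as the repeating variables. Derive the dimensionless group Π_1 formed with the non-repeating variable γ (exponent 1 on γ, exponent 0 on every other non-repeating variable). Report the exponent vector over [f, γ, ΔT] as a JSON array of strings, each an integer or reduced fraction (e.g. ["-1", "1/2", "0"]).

["-1", "1", "0"]

Write exponents as rows Θ,T / cols f,γ,ΔT:
  Θ: [ 0  0  1]
  T: [-1 -1  0]
Row reduction gives pivot columns f,ΔT; rank = 2
Pivot set = {f,ΔT}, free = {γ}
RREF:
  r0: [   1    1    0]
  r1: [   0    0    1]
Fix exponent of γ at 1; solve each RREF row for its pivot's exponent:
  r0: exp(f) + (1)·1 = 0 ⇒ exp(f) = -1
  r1: exp(ΔT) + (0)·1 = 0 ⇒ exp(ΔT) = 0
Π_1 = f^-1 · γ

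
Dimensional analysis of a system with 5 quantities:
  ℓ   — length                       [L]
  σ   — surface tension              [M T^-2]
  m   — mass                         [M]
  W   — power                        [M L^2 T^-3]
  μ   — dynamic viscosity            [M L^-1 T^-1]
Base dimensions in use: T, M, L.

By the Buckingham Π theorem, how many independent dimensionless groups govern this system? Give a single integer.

2

Write exponents as rows T,M,L / cols ℓ,σ,m,W,μ:
  T: [ 0 -2  0 -3 -1]
  M: [ 0  1  1  1  1]
  L: [ 1  0  0  2 -1]
Row reduction gives pivot columns ℓ,σ,m; rank = 3
n=5, r=3 ⇒ 2 dimensionless groups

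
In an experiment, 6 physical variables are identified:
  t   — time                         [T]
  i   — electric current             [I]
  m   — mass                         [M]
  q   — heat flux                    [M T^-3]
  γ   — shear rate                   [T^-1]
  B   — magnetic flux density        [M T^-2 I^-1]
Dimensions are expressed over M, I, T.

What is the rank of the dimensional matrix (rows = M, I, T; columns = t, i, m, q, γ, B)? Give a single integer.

Exponent matrix [M,I,T] × [t,i,m,q,γ,B]:
  M: [ 0  0  1  1  0  1]
  I: [ 0  1  0  0  0 -1]
  T: [ 1  0  0 -3 -1 -2]
RREF → pivots at {t,i,m} ⇒ r = 3

3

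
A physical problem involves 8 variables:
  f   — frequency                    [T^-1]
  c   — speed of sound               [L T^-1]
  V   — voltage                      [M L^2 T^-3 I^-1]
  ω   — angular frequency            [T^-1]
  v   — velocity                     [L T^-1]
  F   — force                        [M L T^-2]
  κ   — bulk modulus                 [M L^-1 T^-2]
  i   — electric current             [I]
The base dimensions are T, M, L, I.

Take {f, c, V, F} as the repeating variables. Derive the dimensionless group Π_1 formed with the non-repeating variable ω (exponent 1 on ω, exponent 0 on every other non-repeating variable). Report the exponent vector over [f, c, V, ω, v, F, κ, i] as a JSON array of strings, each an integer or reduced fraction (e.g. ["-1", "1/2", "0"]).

Write exponents as rows T,M,L,I / cols f,c,V,ω,v,F,κ,i:
  T: [-1 -1 -3 -1 -1 -2 -2  0]
  M: [ 0  0  1  0  0  1  1  0]
  L: [ 0  1  2  0  1  1 -1  0]
  I: [ 0  0 -1  0  0  0  0  1]
RREF → pivots at {f,c,V,F} ⇒ r = 4
Repeat: f,c,V,F; free: ω,v,κ,i
RREF:
  r0: [   1    0    0    1    0    0    2    0]
  r1: [   0    1    0    0    1    0   -2    1]
  r2: [   0    0    1    0    0    0    0   -1]
  r3: [   0    0    0    0    0    1    1    1]
Fix exponent of ω at 1, v at 0, κ at 0, i at 0; solve each RREF row for its pivot's exponent:
  r0: exp(f) + (1)·1 = 0 ⇒ exp(f) = -1
  r1: exp(c) + (0)·1 = 0 ⇒ exp(c) = 0
  r2: exp(V) + (0)·1 = 0 ⇒ exp(V) = 0
  r3: exp(F) + (0)·1 = 0 ⇒ exp(F) = 0
Π_1 = f^-1 · ω

["-1", "0", "0", "1", "0", "0", "0", "0"]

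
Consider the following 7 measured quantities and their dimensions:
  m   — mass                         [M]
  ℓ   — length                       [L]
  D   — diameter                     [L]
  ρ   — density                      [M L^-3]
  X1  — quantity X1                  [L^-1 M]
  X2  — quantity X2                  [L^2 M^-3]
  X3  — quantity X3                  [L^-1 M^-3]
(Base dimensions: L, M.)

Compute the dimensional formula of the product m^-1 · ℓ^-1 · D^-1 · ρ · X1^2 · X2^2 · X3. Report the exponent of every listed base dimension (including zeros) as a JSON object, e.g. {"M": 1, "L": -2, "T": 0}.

{"L": -4, "M": -7}

Write exponents as rows L,M / cols m,ℓ,D,ρ,X1,X2,X3:
  L: [ 0  1  1 -3 -1  2 -1]
  M: [ 1  0  0  1  1 -3 -3]
  [L]: (-1)·0+(-1)·1+(-1)·1+(1)·-3+(2)·-1+(2)·2+(1)·-1 = -4
  [M]: (-1)·1+(-1)·0+(-1)·0+(1)·1+(2)·1+(2)·-3+(1)·-3 = -7
⇒ L^-4 M^-7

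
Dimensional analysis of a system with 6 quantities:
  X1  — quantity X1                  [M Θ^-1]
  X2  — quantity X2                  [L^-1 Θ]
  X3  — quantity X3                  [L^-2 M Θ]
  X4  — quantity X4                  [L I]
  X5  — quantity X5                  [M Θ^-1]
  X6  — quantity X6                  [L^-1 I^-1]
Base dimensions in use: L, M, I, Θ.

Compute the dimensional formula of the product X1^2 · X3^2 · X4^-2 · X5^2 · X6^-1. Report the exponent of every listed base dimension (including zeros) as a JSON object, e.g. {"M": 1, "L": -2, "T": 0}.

Write exponents as rows L,M,I,Θ / cols X1,X2,X3,X4,X5,X6:
  L: [ 0 -1 -2  1  0 -1]
  M: [ 1  0  1  0  1  0]
  I: [ 0  0  0  1  0 -1]
  Θ: [-1  1  1  0 -1  0]
  [L]: (2)·0+(2)·-2+(-2)·1+(2)·0+(-1)·-1 = -5
  [M]: (2)·1+(2)·1+(-2)·0+(2)·1+(-1)·0 = 6
  [I]: (2)·0+(2)·0+(-2)·1+(2)·0+(-1)·-1 = -1
  [Θ]: (2)·-1+(2)·1+(-2)·0+(2)·-1+(-1)·0 = -2
⇒ L^-5 M^6 I^-1 Θ^-2

{"L": -5, "M": 6, "I": -1, "Θ": -2}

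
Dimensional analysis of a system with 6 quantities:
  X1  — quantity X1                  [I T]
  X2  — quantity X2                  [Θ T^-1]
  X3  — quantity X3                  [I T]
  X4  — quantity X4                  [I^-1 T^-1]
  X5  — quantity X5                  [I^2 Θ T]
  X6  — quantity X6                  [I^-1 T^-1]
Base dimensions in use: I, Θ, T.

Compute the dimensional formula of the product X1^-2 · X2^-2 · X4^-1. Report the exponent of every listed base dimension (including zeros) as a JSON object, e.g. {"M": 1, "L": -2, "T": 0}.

Dimensional matrix (I×Θ×T by X1×X2×X3×X4×X5×X6):
  I: [ 1  0  1 -1  2 -1]
  Θ: [ 0  1  0  0  1  0]
  T: [ 1 -1  1 -1  1 -1]
  [I]: (-2)·1+(-2)·0+(-1)·-1 = -1
  [Θ]: (-2)·0+(-2)·1+(-1)·0 = -2
  [T]: (-2)·1+(-2)·-1+(-1)·-1 = 1
⇒ I^-1 Θ^-2 T

{"I": -1, "Θ": -2, "T": 1}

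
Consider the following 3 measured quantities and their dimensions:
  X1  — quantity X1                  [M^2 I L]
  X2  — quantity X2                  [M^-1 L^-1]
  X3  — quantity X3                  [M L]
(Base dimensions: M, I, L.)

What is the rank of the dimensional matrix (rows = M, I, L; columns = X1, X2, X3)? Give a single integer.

2

Dimensional matrix (M×I×L by X1×X2×X3):
  M: [ 2 -1  1]
  I: [ 1  0  0]
  L: [ 1 -1  1]
RREF → pivots at {X1,X2} ⇒ r = 2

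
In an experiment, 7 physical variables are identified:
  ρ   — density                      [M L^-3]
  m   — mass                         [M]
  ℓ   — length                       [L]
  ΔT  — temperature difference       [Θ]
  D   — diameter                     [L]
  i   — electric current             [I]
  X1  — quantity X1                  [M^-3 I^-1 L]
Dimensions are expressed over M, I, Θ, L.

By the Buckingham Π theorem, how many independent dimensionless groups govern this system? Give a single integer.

Write exponents as rows M,I,Θ,L / cols ρ,m,ℓ,ΔT,D,i,X1:
  M: [ 1  1  0  0  0  0 -3]
  I: [ 0  0  0  0  0  1 -1]
  Θ: [ 0  0  0  1  0  0  0]
  L: [-3  0  1  0  1  0  1]
RREF → pivots at {ρ,m,ΔT,i} ⇒ r = 4
n=7, r=4 ⇒ 3 dimensionless groups

3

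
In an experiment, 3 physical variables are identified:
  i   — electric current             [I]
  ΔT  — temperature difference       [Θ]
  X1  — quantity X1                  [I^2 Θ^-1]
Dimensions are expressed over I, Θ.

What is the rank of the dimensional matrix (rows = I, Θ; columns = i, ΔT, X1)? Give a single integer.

2

Exponent matrix [I,Θ] × [i,ΔT,X1]:
  I: [ 1  0  2]
  Θ: [ 0  1 -1]
Row reduction gives pivot columns i,ΔT; rank = 2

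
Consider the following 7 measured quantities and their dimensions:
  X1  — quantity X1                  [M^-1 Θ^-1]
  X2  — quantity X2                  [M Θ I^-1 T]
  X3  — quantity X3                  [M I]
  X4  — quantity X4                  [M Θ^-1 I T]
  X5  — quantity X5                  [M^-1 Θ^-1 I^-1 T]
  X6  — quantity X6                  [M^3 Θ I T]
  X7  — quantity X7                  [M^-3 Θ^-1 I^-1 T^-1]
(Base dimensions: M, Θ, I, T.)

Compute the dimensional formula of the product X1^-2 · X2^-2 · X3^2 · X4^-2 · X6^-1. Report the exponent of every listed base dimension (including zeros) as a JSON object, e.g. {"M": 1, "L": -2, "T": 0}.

Write exponents as rows M,Θ,I,T / cols X1,X2,X3,X4,X5,X6,X7:
  M: [-1  1  1  1 -1  3 -3]
  Θ: [-1  1  0 -1 -1  1 -1]
  I: [ 0 -1  1  1 -1  1 -1]
  T: [ 0  1  0  1  1  1 -1]
  [M]: (-2)·-1+(-2)·1+(2)·1+(-2)·1+(-1)·3 = -3
  [Θ]: (-2)·-1+(-2)·1+(2)·0+(-2)·-1+(-1)·1 = 1
  [I]: (-2)·0+(-2)·-1+(2)·1+(-2)·1+(-1)·1 = 1
  [T]: (-2)·0+(-2)·1+(2)·0+(-2)·1+(-1)·1 = -5
⇒ M^-3 Θ I T^-5

{"M": -3, "Θ": 1, "I": 1, "T": -5}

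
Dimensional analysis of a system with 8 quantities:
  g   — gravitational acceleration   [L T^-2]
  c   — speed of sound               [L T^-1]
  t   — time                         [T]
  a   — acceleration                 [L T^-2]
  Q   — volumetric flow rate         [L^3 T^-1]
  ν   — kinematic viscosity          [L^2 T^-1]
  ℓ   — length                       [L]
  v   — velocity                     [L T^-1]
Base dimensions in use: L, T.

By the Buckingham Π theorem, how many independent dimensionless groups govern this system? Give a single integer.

Write exponents as rows L,T / cols g,c,t,a,Q,ν,ℓ,v:
  L: [ 1  1  0  1  3  2  1  1]
  T: [-2 -1  1 -2 -1 -1  0 -1]
Row reduction gives pivot columns g,c; rank = 2
n=8, r=2 ⇒ 6 dimensionless groups

6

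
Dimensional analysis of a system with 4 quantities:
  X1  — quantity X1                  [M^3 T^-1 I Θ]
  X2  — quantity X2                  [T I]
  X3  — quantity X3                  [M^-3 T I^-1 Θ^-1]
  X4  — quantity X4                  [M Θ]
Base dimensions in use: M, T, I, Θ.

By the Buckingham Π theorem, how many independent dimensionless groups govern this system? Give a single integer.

1

Exponent matrix [M,T,I,Θ] × [X1,X2,X3,X4]:
  M: [ 3  0 -3  1]
  T: [-1  1  1  0]
  I: [ 1  1 -1  0]
  Θ: [ 1  0 -1  1]
Row reduction gives pivot columns X1,X2,X4; rank = 3
Π count = n − r = 4 − 3 = 1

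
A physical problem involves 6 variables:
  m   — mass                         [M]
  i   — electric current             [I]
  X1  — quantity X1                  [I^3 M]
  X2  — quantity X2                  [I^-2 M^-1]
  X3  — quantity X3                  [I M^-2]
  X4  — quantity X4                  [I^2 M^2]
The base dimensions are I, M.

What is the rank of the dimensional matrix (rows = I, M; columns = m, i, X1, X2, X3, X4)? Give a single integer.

2

Write exponents as rows I,M / cols m,i,X1,X2,X3,X4:
  I: [ 0  1  3 -2  1  2]
  M: [ 1  0  1 -1 -2  2]
RREF → pivots at {m,i} ⇒ r = 2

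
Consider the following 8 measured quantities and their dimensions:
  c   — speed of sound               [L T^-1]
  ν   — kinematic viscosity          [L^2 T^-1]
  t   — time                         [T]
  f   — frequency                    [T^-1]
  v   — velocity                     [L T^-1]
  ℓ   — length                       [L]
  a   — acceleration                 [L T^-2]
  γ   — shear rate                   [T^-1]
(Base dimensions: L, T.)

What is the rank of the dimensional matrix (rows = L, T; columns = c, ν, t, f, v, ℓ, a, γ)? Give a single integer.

Exponent matrix [L,T] × [c,ν,t,f,v,ℓ,a,γ]:
  L: [ 1  2  0  0  1  1  1  0]
  T: [-1 -1  1 -1 -1  0 -2 -1]
RREF → pivots at {c,ν} ⇒ r = 2

2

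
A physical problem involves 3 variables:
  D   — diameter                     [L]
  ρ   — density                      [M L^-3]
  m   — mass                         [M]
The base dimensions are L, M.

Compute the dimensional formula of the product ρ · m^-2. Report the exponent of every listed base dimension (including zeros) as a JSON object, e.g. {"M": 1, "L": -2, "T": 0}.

{"L": -3, "M": -1}

Dimensional matrix (L×M by D×ρ×m):
  L: [ 1 -3  0]
  M: [ 0  1  1]
  [L]: (1)·-3+(-2)·0 = -3
  [M]: (1)·1+(-2)·1 = -1
⇒ L^-3 M^-1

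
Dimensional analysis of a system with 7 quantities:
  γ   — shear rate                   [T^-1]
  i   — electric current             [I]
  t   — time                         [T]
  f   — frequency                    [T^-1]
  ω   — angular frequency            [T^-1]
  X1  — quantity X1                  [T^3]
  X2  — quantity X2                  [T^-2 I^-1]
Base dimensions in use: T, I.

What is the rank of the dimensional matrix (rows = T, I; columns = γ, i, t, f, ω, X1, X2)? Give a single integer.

Write exponents as rows T,I / cols γ,i,t,f,ω,X1,X2:
  T: [-1  0  1 -1 -1  3 -2]
  I: [ 0  1  0  0  0  0 -1]
RREF → pivots at {γ,i} ⇒ r = 2

2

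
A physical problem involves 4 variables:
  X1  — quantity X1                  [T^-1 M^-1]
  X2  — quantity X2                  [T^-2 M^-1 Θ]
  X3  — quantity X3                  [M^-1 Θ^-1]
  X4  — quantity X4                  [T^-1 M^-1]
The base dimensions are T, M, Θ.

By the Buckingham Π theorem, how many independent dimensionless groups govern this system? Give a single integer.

2

Dimensional matrix (T×M×Θ by X1×X2×X3×X4):
  T: [-1 -2  0 -1]
  M: [-1 -1 -1 -1]
  Θ: [ 0  1 -1  0]
Row reduction gives pivot columns X1,X2; rank = 2
n=4, r=2 ⇒ 2 dimensionless groups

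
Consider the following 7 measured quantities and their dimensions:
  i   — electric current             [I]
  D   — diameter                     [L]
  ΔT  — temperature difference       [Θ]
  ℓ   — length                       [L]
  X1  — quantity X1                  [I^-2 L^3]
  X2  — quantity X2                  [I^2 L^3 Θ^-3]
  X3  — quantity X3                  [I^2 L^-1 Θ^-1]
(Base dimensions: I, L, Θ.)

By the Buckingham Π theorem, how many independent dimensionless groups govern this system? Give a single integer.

Write exponents as rows I,L,Θ / cols i,D,ΔT,ℓ,X1,X2,X3:
  I: [ 1  0  0  0 -2  2  2]
  L: [ 0  1  0  1  3  3 -1]
  Θ: [ 0  0  1  0  0 -3 -1]
RREF → pivots at {i,D,ΔT} ⇒ r = 3
7 vars − rank 3 = 4 Π groups

4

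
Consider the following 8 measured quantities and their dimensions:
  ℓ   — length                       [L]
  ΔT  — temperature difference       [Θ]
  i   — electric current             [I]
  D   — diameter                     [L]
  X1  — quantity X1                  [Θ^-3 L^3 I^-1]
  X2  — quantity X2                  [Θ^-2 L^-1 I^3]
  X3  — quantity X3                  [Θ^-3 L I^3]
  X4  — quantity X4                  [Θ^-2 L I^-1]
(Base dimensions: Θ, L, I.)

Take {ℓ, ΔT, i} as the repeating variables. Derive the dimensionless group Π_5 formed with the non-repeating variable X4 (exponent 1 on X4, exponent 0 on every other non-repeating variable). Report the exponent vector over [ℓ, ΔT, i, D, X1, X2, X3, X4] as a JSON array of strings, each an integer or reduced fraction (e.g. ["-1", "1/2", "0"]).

Exponent matrix [Θ,L,I] × [ℓ,ΔT,i,D,X1,X2,X3,X4]:
  Θ: [ 0  1  0  0 -3 -2 -3 -2]
  L: [ 1  0  0  1  3 -1  1  1]
  I: [ 0  0  1  0 -1  3  3 -1]
Echelon form has 3 nonzero rows (pivots: ℓ,ΔT,i)
Repeat: ℓ,ΔT,i; free: D,X1,X2,X3,X4
RREF:
  r0: [   1    0    0    1    3   -1    1    1]
  r1: [   0    1    0    0   -3   -2   -3   -2]
  r2: [   0    0    1    0   -1    3    3   -1]
Fix exponent of X4 at 1, D at 0, X1 at 0, X2 at 0, X3 at 0; solve each RREF row for its pivot's exponent:
  r0: exp(ℓ) + (1)·1 = 0 ⇒ exp(ℓ) = -1
  r1: exp(ΔT) + (-2)·1 = 0 ⇒ exp(ΔT) = 2
  r2: exp(i) + (-1)·1 = 0 ⇒ exp(i) = 1
Π_5 = ℓ^-1 · ΔT^2 · i · X4

["-1", "2", "1", "0", "0", "0", "0", "1"]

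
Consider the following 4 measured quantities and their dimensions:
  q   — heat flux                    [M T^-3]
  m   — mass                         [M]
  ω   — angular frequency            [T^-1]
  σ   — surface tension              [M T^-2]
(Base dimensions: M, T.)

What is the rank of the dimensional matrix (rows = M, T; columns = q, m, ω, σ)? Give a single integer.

2

Write exponents as rows M,T / cols q,m,ω,σ:
  M: [ 1  1  0  1]
  T: [-3  0 -1 -2]
Echelon form has 2 nonzero rows (pivots: q,m)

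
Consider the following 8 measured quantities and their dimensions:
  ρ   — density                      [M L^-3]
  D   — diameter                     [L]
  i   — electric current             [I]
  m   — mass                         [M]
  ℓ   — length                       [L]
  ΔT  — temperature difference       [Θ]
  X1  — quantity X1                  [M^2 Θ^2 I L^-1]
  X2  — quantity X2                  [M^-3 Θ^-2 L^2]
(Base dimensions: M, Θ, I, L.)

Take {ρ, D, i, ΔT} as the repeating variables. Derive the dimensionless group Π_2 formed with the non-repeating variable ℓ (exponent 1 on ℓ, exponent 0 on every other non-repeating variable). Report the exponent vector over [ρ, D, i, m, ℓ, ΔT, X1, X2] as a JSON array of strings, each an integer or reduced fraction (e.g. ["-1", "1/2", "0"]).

Dimensional matrix (M×Θ×I×L by ρ×D×i×m×ℓ×ΔT×X1×X2):
  M: [ 1  0  0  1  0  0  2 -3]
  Θ: [ 0  0  0  0  0  1  2 -2]
  I: [ 0  0  1  0  0  0  1  0]
  L: [-3  1  0  0  1  0 -1  2]
Echelon form has 4 nonzero rows (pivots: ρ,D,i,ΔT)
Repeat: ρ,D,i,ΔT; free: m,ℓ,X1,X2
RREF:
  r0: [   1    0    0    1    0    0    2   -3]
  r1: [   0    1    0    3    1    0    5   -7]
  r2: [   0    0    1    0    0    0    1    0]
  r3: [   0    0    0    0    0    1    2   -2]
Fix exponent of ℓ at 1, m at 0, X1 at 0, X2 at 0; solve each RREF row for its pivot's exponent:
  r0: exp(ρ) + (0)·1 = 0 ⇒ exp(ρ) = 0
  r1: exp(D) + (1)·1 = 0 ⇒ exp(D) = -1
  r2: exp(i) + (0)·1 = 0 ⇒ exp(i) = 0
  r3: exp(ΔT) + (0)·1 = 0 ⇒ exp(ΔT) = 0
Π_2 = D^-1 · ℓ

["0", "-1", "0", "0", "1", "0", "0", "0"]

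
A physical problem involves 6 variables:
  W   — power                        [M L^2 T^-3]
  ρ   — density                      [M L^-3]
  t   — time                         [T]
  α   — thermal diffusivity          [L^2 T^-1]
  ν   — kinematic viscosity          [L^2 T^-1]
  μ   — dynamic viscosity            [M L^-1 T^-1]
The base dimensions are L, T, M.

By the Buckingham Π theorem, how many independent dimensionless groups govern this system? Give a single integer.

Exponent matrix [L,T,M] × [W,ρ,t,α,ν,μ]:
  L: [ 2 -3  0  2  2 -1]
  T: [-3  0  1 -1 -1 -1]
  M: [ 1  1  0  0  0  1]
Row reduction gives pivot columns W,ρ,t; rank = 3
6 vars − rank 3 = 3 Π groups

3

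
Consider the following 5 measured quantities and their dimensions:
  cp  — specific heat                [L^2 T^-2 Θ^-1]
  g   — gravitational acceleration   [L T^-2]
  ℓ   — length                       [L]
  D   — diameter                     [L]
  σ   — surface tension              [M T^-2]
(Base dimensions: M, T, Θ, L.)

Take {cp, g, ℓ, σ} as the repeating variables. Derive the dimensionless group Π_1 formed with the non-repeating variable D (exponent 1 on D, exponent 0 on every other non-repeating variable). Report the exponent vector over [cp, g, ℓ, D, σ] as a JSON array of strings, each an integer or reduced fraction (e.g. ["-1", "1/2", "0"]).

Write exponents as rows M,T,Θ,L / cols cp,g,ℓ,D,σ:
  M: [ 0  0  0  0  1]
  T: [-2 -2  0  0 -2]
  Θ: [-1  0  0  0  0]
  L: [ 2  1  1  1  0]
Echelon form has 4 nonzero rows (pivots: cp,g,ℓ,σ)
Pivot set = {cp,g,ℓ,σ}, free = {D}
RREF:
  r0: [   1    0    0    0    0]
  r1: [   0    1    0    0    0]
  r2: [   0    0    1    1    0]
  r3: [   0    0    0    0    1]
Fix exponent of D at 1; solve each RREF row for its pivot's exponent:
  r0: exp(cp) + (0)·1 = 0 ⇒ exp(cp) = 0
  r1: exp(g) + (0)·1 = 0 ⇒ exp(g) = 0
  r2: exp(ℓ) + (1)·1 = 0 ⇒ exp(ℓ) = -1
  r3: exp(σ) + (0)·1 = 0 ⇒ exp(σ) = 0
Π_1 = ℓ^-1 · D

["0", "0", "-1", "1", "0"]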